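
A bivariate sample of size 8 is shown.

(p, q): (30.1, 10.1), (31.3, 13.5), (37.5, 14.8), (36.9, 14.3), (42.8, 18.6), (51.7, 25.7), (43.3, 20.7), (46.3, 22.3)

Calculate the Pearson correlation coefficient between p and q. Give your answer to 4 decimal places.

n = 8, Σp = 319.9, Σq = 140, Σp² = 13176.87, Σq² = 2640.02, Σpq = 5862.8
nΣpq − ΣpΣq = 46902.4 − 44786 = 2116.4
nΣp² − (Σp)² = 105414.96 − 102336.01 = 3078.95; nΣq² − (Σq)² = 21120.16 − 19600 = 1520.16
r = 2116.4 / √(3078.95 × 1520.16) = 2116.4 / 2163.4455 ≈ 0.9783

0.9783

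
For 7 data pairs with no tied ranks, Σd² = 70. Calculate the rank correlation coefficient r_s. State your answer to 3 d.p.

ρ = 1 − 6Σd² / [n(n²−1)] = 1 − 6×70 / (7×48)
  = 1 − 420/336 = 1 − 1.2500 ≈ -0.250

-0.250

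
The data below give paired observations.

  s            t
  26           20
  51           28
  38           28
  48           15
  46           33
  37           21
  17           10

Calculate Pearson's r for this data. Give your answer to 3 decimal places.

0.624

n = 7, Σs = 263, Σt = 155, Σs² = 10799, Σt² = 3823, Σst = 6197
nΣst − ΣsΣt = 43379 − 40765 = 2614
nΣs² − (Σs)² = 75593 − 69169 = 6424; nΣt² − (Σt)² = 26761 − 24025 = 2736
r = 2614 / √(6424 × 2736) = 2614 / 4192.3817 ≈ 0.624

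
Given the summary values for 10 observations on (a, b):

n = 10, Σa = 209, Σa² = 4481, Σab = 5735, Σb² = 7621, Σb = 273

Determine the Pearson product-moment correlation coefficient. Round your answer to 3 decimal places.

0.213

r = (nΣab − ΣaΣb) / √[(nΣa² − (Σa)²)(nΣb² − (Σb)²)]
Numerator: 10×5735 − 209×273 = 293
Denominator: √[(44810 − 43681)(76210 − 74529)] = √[1129 × 1681] = 1377.6244
r = 293 / 1377.6244 ≈ 0.213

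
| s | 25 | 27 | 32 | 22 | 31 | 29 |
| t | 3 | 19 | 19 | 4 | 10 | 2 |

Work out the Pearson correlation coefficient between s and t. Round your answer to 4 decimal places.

0.5048

n = 6, Σs = 166, Σt = 57, Σs² = 4664, Σt² = 851, Σst = 1652
nΣst − ΣsΣt = 9912 − 9462 = 450
nΣs² − (Σs)² = 27984 − 27556 = 428; nΣt² − (Σt)² = 5106 − 3249 = 1857
r = 450 / √(428 × 1857) = 450 / 891.5133 ≈ 0.5048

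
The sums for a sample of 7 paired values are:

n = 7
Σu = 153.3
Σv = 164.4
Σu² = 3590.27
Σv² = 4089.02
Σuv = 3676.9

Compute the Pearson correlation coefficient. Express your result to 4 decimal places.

0.3321

r = (nΣuv − ΣuΣv) / √[(nΣu² − (Σu)²)(nΣv² − (Σv)²)]
Numerator: 7×3676.9 − 153.3×164.4 = 535.78
Denominator: √[(25131.89 − 23500.89)(28623.14 − 27027.36)] = √[1631 × 1595.78] = 1613.2939
r = 535.78 / 1613.2939 ≈ 0.3321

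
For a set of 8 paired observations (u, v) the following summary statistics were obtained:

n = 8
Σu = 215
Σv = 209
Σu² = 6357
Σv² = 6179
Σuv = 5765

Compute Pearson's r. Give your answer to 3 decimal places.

r = (nΣuv − ΣuΣv) / √[(nΣu² − (Σu)²)(nΣv² − (Σv)²)]
Numerator: 8×5765 − 215×209 = 1185
Denominator: √[(50856 − 46225)(49432 − 43681)] = √[4631 × 5751] = 5160.7055
r = 1185 / 5160.7055 ≈ 0.230

0.230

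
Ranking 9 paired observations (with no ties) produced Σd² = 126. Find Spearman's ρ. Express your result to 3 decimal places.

ρ = 1 − 6Σd² / [n(n²−1)] = 1 − 6×126 / (9×80)
  = 1 − 756/720 = 1 − 1.0500 ≈ -0.050

-0.050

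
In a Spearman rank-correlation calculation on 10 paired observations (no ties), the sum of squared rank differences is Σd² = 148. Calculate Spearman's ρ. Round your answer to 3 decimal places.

0.103

ρ = 1 − 6Σd² / [n(n²−1)] = 1 − 6×148 / (10×99)
  = 1 − 888/990 = 1 − 0.8970 ≈ 0.103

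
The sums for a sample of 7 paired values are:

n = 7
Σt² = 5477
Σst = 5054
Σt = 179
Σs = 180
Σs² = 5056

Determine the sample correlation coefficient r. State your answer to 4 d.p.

0.7275

r = (nΣst − ΣsΣt) / √[(nΣs² − (Σs)²)(nΣt² − (Σt)²)]
Numerator: 7×5054 − 180×179 = 3158
Denominator: √[(35392 − 32400)(38339 − 32041)] = √[2992 × 6298] = 4340.9234
r = 3158 / 4340.9234 ≈ 0.7275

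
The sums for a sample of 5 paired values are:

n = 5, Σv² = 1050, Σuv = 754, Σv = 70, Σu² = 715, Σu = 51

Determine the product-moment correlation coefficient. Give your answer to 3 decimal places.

0.343

r = (nΣuv − ΣuΣv) / √[(nΣu² − (Σu)²)(nΣv² − (Σv)²)]
Numerator: 5×754 − 51×70 = 200
Denominator: √[(3575 − 2601)(5250 − 4900)] = √[974 × 350] = 583.8664
r = 200 / 583.8664 ≈ 0.343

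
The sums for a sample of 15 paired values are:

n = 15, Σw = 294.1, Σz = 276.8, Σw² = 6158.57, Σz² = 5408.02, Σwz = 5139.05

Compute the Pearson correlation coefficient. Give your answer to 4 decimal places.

r = (nΣwz − ΣwΣz) / √[(nΣw² − (Σw)²)(nΣz² − (Σz)²)]
Numerator: 15×5139.05 − 294.1×276.8 = -4321.13
Denominator: √[(92378.55 − 86494.81)(81120.3 − 76618.24)] = √[5883.74 × 4502.06] = 5146.7417
r = -4321.13 / 5146.7417 ≈ -0.8396

-0.8396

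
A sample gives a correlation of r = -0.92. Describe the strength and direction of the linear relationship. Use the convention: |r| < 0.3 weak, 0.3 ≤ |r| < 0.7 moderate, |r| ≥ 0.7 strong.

r = -0.92 < 0 so the relationship is negative.
|r| = 0.92, which falls in the strong range.

strong negative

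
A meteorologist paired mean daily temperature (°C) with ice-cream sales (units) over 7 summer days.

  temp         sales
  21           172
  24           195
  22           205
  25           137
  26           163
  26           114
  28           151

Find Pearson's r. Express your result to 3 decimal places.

n = 7, Σx = 172, Σy = 1137, Σx² = 4262, Σy² = 190769, Σxy = 27657
nΣxy − ΣxΣy = 193599 − 195564 = -1965
nΣx² − (Σx)² = 29834 − 29584 = 250; nΣy² − (Σy)² = 1335383 − 1292769 = 42614
r = -1965 / √(250 × 42614) = -1965 / 3263.9700 ≈ -0.602

-0.602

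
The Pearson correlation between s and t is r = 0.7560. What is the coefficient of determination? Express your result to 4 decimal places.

0.5715

r² = (0.7560)² = 0.5715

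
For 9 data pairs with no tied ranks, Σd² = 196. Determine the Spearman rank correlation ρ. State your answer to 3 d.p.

-0.633

ρ = 1 − 6Σd² / [n(n²−1)] = 1 − 6×196 / (9×80)
  = 1 − 1176/720 = 1 − 1.6333 ≈ -0.633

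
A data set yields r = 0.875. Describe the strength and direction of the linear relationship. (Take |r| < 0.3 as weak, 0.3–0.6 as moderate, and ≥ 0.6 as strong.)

r = 0.875 > 0 so the relationship is positive.
|r| = 0.875, which falls in the strong range.

strong positive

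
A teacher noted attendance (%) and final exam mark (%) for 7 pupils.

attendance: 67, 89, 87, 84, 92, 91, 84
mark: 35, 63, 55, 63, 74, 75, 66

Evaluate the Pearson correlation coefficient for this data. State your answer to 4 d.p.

0.9156

n = 7, Σx = 594, Σy = 431, Σx² = 50836, Σy² = 27645, Σxy = 37206
nΣxy − ΣxΣy = 260442 − 256014 = 4428
nΣx² − (Σx)² = 355852 − 352836 = 3016; nΣy² − (Σy)² = 193515 − 185761 = 7754
r = 4428 / √(3016 × 7754) = 4428 / 4835.9140 ≈ 0.9156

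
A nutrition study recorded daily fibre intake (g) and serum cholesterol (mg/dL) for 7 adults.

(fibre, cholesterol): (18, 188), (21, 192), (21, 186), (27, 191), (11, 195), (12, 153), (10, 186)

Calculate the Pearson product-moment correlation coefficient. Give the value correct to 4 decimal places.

0.3468

n = 7, Σx = 120, Σy = 1291, Σx² = 2300, Σy² = 239315, Σxy = 22320
nΣxy − ΣxΣy = 156240 − 154920 = 1320
nΣx² − (Σx)² = 16100 − 14400 = 1700; nΣy² − (Σy)² = 1675205 − 1666681 = 8524
r = 1320 / √(1700 × 8524) = 1320 / 3806.6783 ≈ 0.3468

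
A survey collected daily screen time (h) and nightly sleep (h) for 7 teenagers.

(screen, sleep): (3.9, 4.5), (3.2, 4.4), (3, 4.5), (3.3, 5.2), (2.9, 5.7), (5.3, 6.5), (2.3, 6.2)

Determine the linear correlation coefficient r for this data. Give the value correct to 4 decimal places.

0.2406

n = 7, Σx = 23.9, Σy = 37, Σx² = 87.13, Σy² = 200.08, Σxy = 127.53
nΣxy − ΣxΣy = 892.71 − 884.3 = 8.41
nΣx² − (Σx)² = 609.91 − 571.21 = 38.7; nΣy² − (Σy)² = 1400.56 − 1369 = 31.56
r = 8.41 / √(38.7 × 31.56) = 8.41 / 34.9481 ≈ 0.2406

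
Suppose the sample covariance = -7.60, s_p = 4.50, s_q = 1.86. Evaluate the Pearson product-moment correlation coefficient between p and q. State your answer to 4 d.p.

r = Cov(p,q) / (s_p · s_q) = -7.60 / (4.50 × 1.86)
  = -7.60 / 8.3700 ≈ -0.9080

-0.9080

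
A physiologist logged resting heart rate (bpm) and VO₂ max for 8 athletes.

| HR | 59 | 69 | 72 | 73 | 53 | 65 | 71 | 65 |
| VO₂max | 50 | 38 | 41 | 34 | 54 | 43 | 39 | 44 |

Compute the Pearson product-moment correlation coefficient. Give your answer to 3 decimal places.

n = 8, Σx = 527, Σy = 343, Σx² = 35055, Σy² = 15003, Σxy = 22292
nΣxy − ΣxΣy = 178336 − 180761 = -2425
nΣx² − (Σx)² = 280440 − 277729 = 2711; nΣy² − (Σy)² = 120024 − 117649 = 2375
r = -2425 / √(2711 × 2375) = -2425 / 2537.4446 ≈ -0.956

-0.956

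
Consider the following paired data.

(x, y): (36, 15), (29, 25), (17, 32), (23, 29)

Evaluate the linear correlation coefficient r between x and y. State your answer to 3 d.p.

n = 4, Σx = 105, Σy = 101, Σx² = 2955, Σy² = 2715, Σxy = 2476
nΣxy − ΣxΣy = 9904 − 10605 = -701
nΣx² − (Σx)² = 11820 − 11025 = 795; nΣy² − (Σy)² = 10860 − 10201 = 659
r = -701 / √(795 × 659) = -701 / 723.8128 ≈ -0.968

-0.968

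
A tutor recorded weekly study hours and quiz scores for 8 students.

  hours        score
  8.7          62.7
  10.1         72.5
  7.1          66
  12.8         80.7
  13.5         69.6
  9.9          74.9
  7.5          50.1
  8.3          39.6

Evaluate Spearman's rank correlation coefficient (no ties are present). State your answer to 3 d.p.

Rank hours: 4, 6, 1, 7, 8, 5, 2, 3
Rank score: 3, 6, 4, 8, 5, 7, 2, 1
d = rank(hours) − rank(score): 1, 0, -3, -1, 3, -2, 0, 2; Σd² = 28
ρ = 1 − 6Σd² / [n(n²−1)] = 1 − 6×28 / (8×63) = 1 − 168/504 ≈ 0.667

0.667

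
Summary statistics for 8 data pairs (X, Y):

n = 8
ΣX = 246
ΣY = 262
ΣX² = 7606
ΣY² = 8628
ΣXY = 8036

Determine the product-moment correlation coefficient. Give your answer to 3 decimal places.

-0.462

r = (nΣXY − ΣXΣY) / √[(nΣX² − (ΣX)²)(nΣY² − (ΣY)²)]
Numerator: 8×8036 − 246×262 = -164
Denominator: √[(60848 − 60516)(69024 − 68644)] = √[332 × 380] = 355.1901
r = -164 / 355.1901 ≈ -0.462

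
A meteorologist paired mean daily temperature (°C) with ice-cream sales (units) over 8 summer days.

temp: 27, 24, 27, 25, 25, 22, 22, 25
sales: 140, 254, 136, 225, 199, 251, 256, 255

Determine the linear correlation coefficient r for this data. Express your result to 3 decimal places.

n = 8, Σx = 197, Σy = 1716, Σx² = 4877, Σy² = 386400, Σxy = 41677
nΣxy − ΣxΣy = 333416 − 338052 = -4636
nΣx² − (Σx)² = 39016 − 38809 = 207; nΣy² − (Σy)² = 3091200 − 2944656 = 146544
r = -4636 / √(207 × 146544) = -4636 / 5507.6863 ≈ -0.842

-0.842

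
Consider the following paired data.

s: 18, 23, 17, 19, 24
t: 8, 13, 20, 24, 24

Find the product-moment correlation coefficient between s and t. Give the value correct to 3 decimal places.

n = 5, Σs = 101, Σt = 89, Σs² = 2079, Σt² = 1785, Σst = 1815
nΣst − ΣsΣt = 9075 − 8989 = 86
nΣs² − (Σs)² = 10395 − 10201 = 194; nΣt² − (Σt)² = 8925 − 7921 = 1004
r = 86 / √(194 × 1004) = 86 / 441.3343 ≈ 0.195

0.195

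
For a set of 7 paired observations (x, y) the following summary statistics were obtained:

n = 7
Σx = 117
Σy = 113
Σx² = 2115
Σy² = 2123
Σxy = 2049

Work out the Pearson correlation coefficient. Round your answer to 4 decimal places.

r = (nΣxy − ΣxΣy) / √[(nΣx² − (Σx)²)(nΣy² − (Σy)²)]
Numerator: 7×2049 − 117×113 = 1122
Denominator: √[(14805 − 13689)(14861 − 12769)] = √[1116 × 2092] = 1527.9634
r = 1122 / 1527.9634 ≈ 0.7343

0.7343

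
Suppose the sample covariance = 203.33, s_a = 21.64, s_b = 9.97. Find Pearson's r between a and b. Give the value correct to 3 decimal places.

0.942

r = Cov(a,b) / (s_a · s_b) = 203.33 / (21.64 × 9.97)
  = 203.33 / 215.7508 ≈ 0.942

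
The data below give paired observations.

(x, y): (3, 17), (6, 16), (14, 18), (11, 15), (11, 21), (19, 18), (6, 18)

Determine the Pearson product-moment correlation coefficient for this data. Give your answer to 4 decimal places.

0.2399

n = 7, Σx = 70, Σy = 123, Σx² = 880, Σy² = 2183, Σxy = 1245
nΣxy − ΣxΣy = 8715 − 8610 = 105
nΣx² − (Σx)² = 6160 − 4900 = 1260; nΣy² − (Σy)² = 15281 − 15129 = 152
r = 105 / √(1260 × 152) = 105 / 437.6300 ≈ 0.2399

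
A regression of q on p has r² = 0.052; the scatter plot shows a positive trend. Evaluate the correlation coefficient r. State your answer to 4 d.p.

0.2280

|r| = √0.052 = 0.2280
The association is positive, so r = 0.2280.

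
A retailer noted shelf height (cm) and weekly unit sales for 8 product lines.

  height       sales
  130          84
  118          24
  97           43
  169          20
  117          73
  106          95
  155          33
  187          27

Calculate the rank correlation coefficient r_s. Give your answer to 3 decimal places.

-0.595

Rank height: 5, 4, 1, 7, 3, 2, 6, 8
Rank sales: 7, 2, 5, 1, 6, 8, 4, 3
d = rank(height) − rank(sales): -2, 2, -4, 6, -3, -6, 2, 5; Σd² = 134
ρ = 1 − 6Σd² / [n(n²−1)] = 1 − 6×134 / (8×63) = 1 − 804/504 ≈ -0.595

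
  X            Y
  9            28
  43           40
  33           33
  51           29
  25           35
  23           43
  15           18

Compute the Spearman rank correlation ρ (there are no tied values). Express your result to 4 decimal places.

Rank X: 1, 6, 5, 7, 4, 3, 2
Rank Y: 2, 6, 4, 3, 5, 7, 1
d = rank(X) − rank(Y): -1, 0, 1, 4, -1, -4, 1; Σd² = 36
ρ = 1 − 6Σd² / [n(n²−1)] = 1 − 6×36 / (7×48) = 1 − 216/336 ≈ 0.3571

0.3571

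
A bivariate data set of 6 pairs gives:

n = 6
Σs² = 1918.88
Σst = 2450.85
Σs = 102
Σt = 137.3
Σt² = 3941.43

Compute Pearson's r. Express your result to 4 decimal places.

0.3037

r = (nΣst − ΣsΣt) / √[(nΣs² − (Σs)²)(nΣt² − (Σt)²)]
Numerator: 6×2450.85 − 102×137.3 = 700.5
Denominator: √[(11513.28 − 10404)(23648.58 − 18851.29)] = √[1109.28 × 4797.29] = 2306.8459
r = 700.5 / 2306.8459 ≈ 0.3037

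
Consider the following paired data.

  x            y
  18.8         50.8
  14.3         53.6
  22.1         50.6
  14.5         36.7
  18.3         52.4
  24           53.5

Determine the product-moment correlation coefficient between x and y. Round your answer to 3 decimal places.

n = 6, Σx = 112, Σy = 297.6, Σx² = 2167.48, Σy² = 14968.86, Σxy = 5614.85
nΣxy − ΣxΣy = 33689.1 − 33331.2 = 357.9
nΣx² − (Σx)² = 13004.88 − 12544 = 460.88; nΣy² − (Σy)² = 89813.16 − 88565.76 = 1247.4
r = 357.9 / √(460.88 × 1247.4) = 357.9 / 758.2227 ≈ 0.472

0.472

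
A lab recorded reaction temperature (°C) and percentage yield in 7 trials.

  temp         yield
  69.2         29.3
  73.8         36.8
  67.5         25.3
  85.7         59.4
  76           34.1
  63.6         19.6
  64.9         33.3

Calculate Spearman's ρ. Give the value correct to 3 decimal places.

Rank temp: 4, 5, 3, 7, 6, 1, 2
Rank yield: 3, 6, 2, 7, 5, 1, 4
d = rank(temp) − rank(yield): 1, -1, 1, 0, 1, 0, -2; Σd² = 8
ρ = 1 − 6Σd² / [n(n²−1)] = 1 − 6×8 / (7×48) = 1 − 48/336 ≈ 0.857

0.857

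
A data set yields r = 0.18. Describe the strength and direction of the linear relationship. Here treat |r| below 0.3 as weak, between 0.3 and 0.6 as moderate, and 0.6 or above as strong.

r = 0.18 > 0 so the relationship is positive.
|r| = 0.18, which falls in the weak range.

weak positive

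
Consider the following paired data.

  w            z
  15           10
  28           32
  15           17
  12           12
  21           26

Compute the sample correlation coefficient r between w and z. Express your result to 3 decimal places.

n = 5, Σw = 91, Σz = 97, Σw² = 1819, Σz² = 2233, Σwz = 1991
nΣwz − ΣwΣz = 9955 − 8827 = 1128
nΣw² − (Σw)² = 9095 − 8281 = 814; nΣz² − (Σz)² = 11165 − 9409 = 1756
r = 1128 / √(814 × 1756) = 1128 / 1195.5685 ≈ 0.943

0.943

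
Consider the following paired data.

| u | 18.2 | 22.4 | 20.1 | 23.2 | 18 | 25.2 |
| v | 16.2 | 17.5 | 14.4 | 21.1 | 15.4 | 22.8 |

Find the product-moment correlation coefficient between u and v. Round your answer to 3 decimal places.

n = 6, Σu = 127.1, Σv = 107.4, Σu² = 2734.29, Σv² = 1978.26, Σuv = 2317.56
nΣuv − ΣuΣv = 13905.36 − 13650.54 = 254.82
nΣu² − (Σu)² = 16405.74 − 16154.41 = 251.33; nΣv² − (Σv)² = 11869.56 − 11534.76 = 334.8
r = 254.82 / √(251.33 × 334.8) = 254.82 / 290.0781 ≈ 0.878

0.878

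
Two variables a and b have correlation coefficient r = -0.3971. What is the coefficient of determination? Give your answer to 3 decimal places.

0.158

r² = (-0.3971)² = 0.158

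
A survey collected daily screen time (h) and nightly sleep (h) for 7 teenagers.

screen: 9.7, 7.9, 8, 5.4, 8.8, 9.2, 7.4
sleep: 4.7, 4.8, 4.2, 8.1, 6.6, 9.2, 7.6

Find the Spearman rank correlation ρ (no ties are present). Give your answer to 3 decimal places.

-0.250

Rank screen: 7, 3, 4, 1, 5, 6, 2
Rank sleep: 2, 3, 1, 6, 4, 7, 5
d = rank(screen) − rank(sleep): 5, 0, 3, -5, 1, -1, -3; Σd² = 70
ρ = 1 − 6Σd² / [n(n²−1)] = 1 − 6×70 / (7×48) = 1 − 420/336 ≈ -0.250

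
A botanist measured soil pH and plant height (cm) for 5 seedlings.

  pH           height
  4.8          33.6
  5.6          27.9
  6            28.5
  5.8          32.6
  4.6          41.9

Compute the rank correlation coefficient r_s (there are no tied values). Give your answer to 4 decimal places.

Rank pH: 2, 3, 5, 4, 1
Rank height: 4, 1, 2, 3, 5
d = rank(pH) − rank(height): -2, 2, 3, 1, -4; Σd² = 34
ρ = 1 − 6Σd² / [n(n²−1)] = 1 − 6×34 / (5×24) = 1 − 204/120 ≈ -0.7000

-0.7000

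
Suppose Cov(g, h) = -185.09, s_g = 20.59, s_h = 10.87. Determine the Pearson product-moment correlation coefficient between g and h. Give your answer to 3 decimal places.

-0.827

r = Cov(g,h) / (s_g · s_h) = -185.09 / (20.59 × 10.87)
  = -185.09 / 223.8133 ≈ -0.827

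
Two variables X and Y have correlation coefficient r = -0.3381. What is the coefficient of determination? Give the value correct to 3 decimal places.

r² = (-0.3381)² = 0.114

0.114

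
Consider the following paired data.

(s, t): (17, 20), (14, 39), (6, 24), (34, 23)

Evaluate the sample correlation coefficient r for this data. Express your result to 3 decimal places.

-0.231

n = 4, Σs = 71, Σt = 106, Σs² = 1677, Σt² = 3026, Σst = 1812
nΣst − ΣsΣt = 7248 − 7526 = -278
nΣs² − (Σs)² = 6708 − 5041 = 1667; nΣt² − (Σt)² = 12104 − 11236 = 868
r = -278 / √(1667 × 868) = -278 / 1202.8948 ≈ -0.231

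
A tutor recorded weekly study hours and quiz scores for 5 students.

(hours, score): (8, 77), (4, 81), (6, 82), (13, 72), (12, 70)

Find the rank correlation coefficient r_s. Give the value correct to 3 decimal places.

Rank hours: 3, 1, 2, 5, 4
Rank score: 3, 4, 5, 2, 1
d = rank(hours) − rank(score): 0, -3, -3, 3, 3; Σd² = 36
ρ = 1 − 6Σd² / [n(n²−1)] = 1 − 6×36 / (5×24) = 1 − 216/120 ≈ -0.800

-0.800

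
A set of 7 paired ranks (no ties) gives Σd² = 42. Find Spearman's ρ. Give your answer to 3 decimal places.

ρ = 1 − 6Σd² / [n(n²−1)] = 1 − 6×42 / (7×48)
  = 1 − 252/336 = 1 − 0.7500 ≈ 0.250

0.250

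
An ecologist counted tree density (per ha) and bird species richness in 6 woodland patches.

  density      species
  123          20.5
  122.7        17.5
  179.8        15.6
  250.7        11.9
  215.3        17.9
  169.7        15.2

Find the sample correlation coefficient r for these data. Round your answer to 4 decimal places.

n = 6, Σx = 1061.2, Σy = 98.6, Σx² = 200515, Σy² = 1662.92, Σxy = 16890.27
nΣxy − ΣxΣy = 101341.62 − 104634.32 = -3292.7
nΣx² − (Σx)² = 1203090 − 1126145.44 = 76944.56; nΣy² − (Σy)² = 9977.52 − 9721.96 = 255.56
r = -3292.7 / √(76944.56 × 255.56) = -3292.7 / 4434.4055 ≈ -0.7425

-0.7425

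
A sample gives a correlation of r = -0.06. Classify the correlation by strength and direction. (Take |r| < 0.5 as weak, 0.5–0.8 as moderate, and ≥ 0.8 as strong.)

weak negative

r = -0.06 < 0 so the relationship is negative.
|r| = 0.06, which falls in the weak range.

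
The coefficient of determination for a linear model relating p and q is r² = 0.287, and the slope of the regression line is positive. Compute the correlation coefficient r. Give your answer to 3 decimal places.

|r| = √0.287 = 0.536
The association is positive, so r = 0.536.

0.536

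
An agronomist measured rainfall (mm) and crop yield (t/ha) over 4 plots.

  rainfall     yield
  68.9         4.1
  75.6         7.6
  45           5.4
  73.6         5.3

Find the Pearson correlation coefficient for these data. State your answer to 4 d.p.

0.2712

n = 4, Σx = 263.1, Σy = 22.4, Σx² = 17904.53, Σy² = 131.82, Σxy = 1490.13
nΣxy − ΣxΣy = 5960.52 − 5893.44 = 67.08
nΣx² − (Σx)² = 71618.12 − 69221.61 = 2396.51; nΣy² − (Σy)² = 527.28 − 501.76 = 25.52
r = 67.08 / √(2396.51 × 25.52) = 67.08 / 247.3033 ≈ 0.2712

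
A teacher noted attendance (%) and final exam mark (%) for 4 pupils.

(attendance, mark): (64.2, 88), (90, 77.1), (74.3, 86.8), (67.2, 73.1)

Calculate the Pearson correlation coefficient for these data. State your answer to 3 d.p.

n = 4, Σx = 295.7, Σy = 325, Σx² = 22257.97, Σy² = 26566.26, Σxy = 23950.16
nΣxy − ΣxΣy = 95800.64 − 96102.5 = -301.86
nΣx² − (Σx)² = 89031.88 − 87438.49 = 1593.39; nΣy² − (Σy)² = 106265.04 − 105625 = 640.04
r = -301.86 / √(1593.39 × 640.04) = -301.86 / 1009.8680 ≈ -0.299

-0.299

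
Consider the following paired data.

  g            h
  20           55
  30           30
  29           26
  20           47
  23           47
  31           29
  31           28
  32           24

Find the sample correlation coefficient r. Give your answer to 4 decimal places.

n = 8, Σg = 216, Σh = 286, Σg² = 6016, Σh² = 11220, Σgh = 7310
nΣgh − ΣgΣh = 58480 − 61776 = -3296
nΣg² − (Σg)² = 48128 − 46656 = 1472; nΣh² − (Σh)² = 89760 − 81796 = 7964
r = -3296 / √(1472 × 7964) = -3296 / 3423.8878 ≈ -0.9626

-0.9626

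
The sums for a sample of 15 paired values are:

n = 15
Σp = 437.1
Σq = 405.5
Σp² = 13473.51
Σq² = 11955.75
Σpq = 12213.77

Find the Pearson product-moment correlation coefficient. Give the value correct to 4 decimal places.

0.4647

r = (nΣpq − ΣpΣq) / √[(nΣp² − (Σp)²)(nΣq² − (Σq)²)]
Numerator: 15×12213.77 − 437.1×405.5 = 5962.5
Denominator: √[(202102.65 − 191056.41)(179336.25 − 164430.25)] = √[11046.24 × 14906] = 12831.8063
r = 5962.5 / 12831.8063 ≈ 0.4647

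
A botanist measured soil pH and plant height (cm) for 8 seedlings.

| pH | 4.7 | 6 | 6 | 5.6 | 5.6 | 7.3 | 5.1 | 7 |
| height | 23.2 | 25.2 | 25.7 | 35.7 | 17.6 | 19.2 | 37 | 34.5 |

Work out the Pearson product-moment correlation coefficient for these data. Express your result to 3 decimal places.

n = 8, Σx = 47.3, Σy = 218.1, Σx² = 285.11, Σy² = 6345.91, Σxy = 1283.28
nΣxy − ΣxΣy = 10266.24 − 10316.13 = -49.89
nΣx² − (Σx)² = 2280.88 − 2237.29 = 43.59; nΣy² − (Σy)² = 50767.28 − 47567.61 = 3199.67
r = -49.89 / √(43.59 × 3199.67) = -49.89 / 373.4617 ≈ -0.134

-0.134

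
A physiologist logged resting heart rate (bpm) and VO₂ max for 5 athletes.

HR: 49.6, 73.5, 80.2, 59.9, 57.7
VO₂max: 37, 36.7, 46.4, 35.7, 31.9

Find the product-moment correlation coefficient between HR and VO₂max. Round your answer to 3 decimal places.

0.701

n = 5, Σx = 320.9, Σy = 187.7, Σx² = 21211.75, Σy² = 7160.95, Σxy = 12232.99
nΣxy − ΣxΣy = 61164.95 − 60232.93 = 932.02
nΣx² − (Σx)² = 106058.75 − 102976.81 = 3081.94; nΣy² − (Σy)² = 35804.75 − 35231.29 = 573.46
r = 932.02 / √(3081.94 × 573.46) = 932.02 / 1329.4244 ≈ 0.701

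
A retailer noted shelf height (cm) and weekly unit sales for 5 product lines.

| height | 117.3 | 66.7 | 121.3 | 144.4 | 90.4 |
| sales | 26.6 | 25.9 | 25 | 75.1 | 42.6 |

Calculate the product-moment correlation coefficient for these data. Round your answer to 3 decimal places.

0.579

n = 5, Σx = 540.1, Σy = 195.2, Σx² = 61945.39, Σy² = 9458.14, Σxy = 22575.69
nΣxy − ΣxΣy = 112878.45 − 105427.52 = 7450.93
nΣx² − (Σx)² = 309726.95 − 291708.01 = 18018.94; nΣy² − (Σy)² = 47290.7 − 38103.04 = 9187.66
r = 7450.93 / √(18018.94 × 9187.66) = 7450.93 / 12866.6971 ≈ 0.579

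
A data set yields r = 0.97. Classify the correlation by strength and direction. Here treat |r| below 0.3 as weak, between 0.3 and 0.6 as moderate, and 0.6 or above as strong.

strong positive

r = 0.97 > 0 so the relationship is positive.
|r| = 0.97, which falls in the strong range.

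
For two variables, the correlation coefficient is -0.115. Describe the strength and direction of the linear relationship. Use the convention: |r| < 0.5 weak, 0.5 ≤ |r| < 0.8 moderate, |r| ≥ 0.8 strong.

r = -0.115 < 0 so the relationship is negative.
|r| = 0.115, which falls in the weak range.

weak negative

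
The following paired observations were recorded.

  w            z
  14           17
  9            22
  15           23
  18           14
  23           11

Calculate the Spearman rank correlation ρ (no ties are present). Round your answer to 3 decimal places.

-0.700

Rank w: 2, 1, 3, 4, 5
Rank z: 3, 4, 5, 2, 1
d = rank(w) − rank(z): -1, -3, -2, 2, 4; Σd² = 34
ρ = 1 − 6Σd² / [n(n²−1)] = 1 − 6×34 / (5×24) = 1 − 204/120 ≈ -0.700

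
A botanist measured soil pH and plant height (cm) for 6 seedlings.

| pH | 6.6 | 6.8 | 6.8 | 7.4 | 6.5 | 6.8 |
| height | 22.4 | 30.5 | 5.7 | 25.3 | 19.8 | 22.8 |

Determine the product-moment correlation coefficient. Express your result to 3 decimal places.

0.203

n = 6, Σx = 40.9, Σy = 126.5, Σx² = 279.29, Σy² = 3016.47, Σxy = 864.96
nΣxy − ΣxΣy = 5189.76 − 5173.85 = 15.91
nΣx² − (Σx)² = 1675.74 − 1672.81 = 2.93; nΣy² − (Σy)² = 18098.82 − 16002.25 = 2096.57
r = 15.91 / √(2.93 × 2096.57) = 15.91 / 78.3770 ≈ 0.203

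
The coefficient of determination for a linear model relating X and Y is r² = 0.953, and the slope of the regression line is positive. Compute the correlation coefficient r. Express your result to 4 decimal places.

0.9762

|r| = √0.953 = 0.9762
The association is positive, so r = 0.9762.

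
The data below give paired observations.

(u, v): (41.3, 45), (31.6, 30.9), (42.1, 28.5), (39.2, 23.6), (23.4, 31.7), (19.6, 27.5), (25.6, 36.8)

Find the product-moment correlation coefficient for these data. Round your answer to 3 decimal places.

0.137

n = 7, Σu = 222.8, Σv = 224, Σu² = 7600.38, Σv² = 7464.4, Σuv = 7182.77
nΣuv − ΣuΣv = 50279.39 − 49907.2 = 372.19
nΣu² − (Σu)² = 53202.66 − 49639.84 = 3562.82; nΣv² − (Σv)² = 52250.8 − 50176 = 2074.8
r = 372.19 / √(3562.82 × 2074.8) = 372.19 / 2718.8488 ≈ 0.137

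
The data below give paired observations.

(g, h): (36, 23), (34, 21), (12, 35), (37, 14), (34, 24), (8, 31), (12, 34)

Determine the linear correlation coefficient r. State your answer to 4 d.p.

-0.8966

n = 7, Σg = 173, Σh = 182, Σg² = 5329, Σh² = 5084, Σgh = 3952
nΣgh − ΣgΣh = 27664 − 31486 = -3822
nΣg² − (Σg)² = 37303 − 29929 = 7374; nΣh² − (Σh)² = 35588 − 33124 = 2464
r = -3822 / √(7374 × 2464) = -3822 / 4262.5739 ≈ -0.8966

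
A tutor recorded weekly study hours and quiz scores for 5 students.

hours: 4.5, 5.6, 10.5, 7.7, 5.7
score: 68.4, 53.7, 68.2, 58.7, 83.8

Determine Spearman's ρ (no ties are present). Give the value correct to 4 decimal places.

-0.1000

Rank hours: 1, 2, 5, 4, 3
Rank score: 4, 1, 3, 2, 5
d = rank(hours) − rank(score): -3, 1, 2, 2, -2; Σd² = 22
ρ = 1 − 6Σd² / [n(n²−1)] = 1 − 6×22 / (5×24) = 1 − 132/120 ≈ -0.1000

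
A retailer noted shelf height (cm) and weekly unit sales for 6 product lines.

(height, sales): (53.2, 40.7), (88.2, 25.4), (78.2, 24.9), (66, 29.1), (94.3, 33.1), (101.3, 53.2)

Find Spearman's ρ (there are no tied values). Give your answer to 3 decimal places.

0.257

Rank height: 1, 4, 3, 2, 5, 6
Rank sales: 5, 2, 1, 3, 4, 6
d = rank(height) − rank(sales): -4, 2, 2, -1, 1, 0; Σd² = 26
ρ = 1 − 6Σd² / [n(n²−1)] = 1 − 6×26 / (6×35) = 1 − 156/210 ≈ 0.257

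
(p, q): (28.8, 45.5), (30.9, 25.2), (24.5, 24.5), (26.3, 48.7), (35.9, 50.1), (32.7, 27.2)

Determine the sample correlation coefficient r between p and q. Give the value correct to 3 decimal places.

n = 6, Σp = 179.1, Σq = 221.2, Σp² = 5434.29, Σq² = 8927.08, Σpq = 6658.17
nΣpq − ΣpΣq = 39949.02 − 39616.92 = 332.1
nΣp² − (Σp)² = 32605.74 − 32076.81 = 528.93; nΣq² − (Σq)² = 53562.48 − 48929.44 = 4633.04
r = 332.1 / √(528.93 × 4633.04) = 332.1 / 1565.4245 ≈ 0.212

0.212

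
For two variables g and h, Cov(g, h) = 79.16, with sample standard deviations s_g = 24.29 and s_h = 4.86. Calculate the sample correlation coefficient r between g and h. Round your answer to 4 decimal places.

r = Cov(g,h) / (s_g · s_h) = 79.16 / (24.29 × 4.86)
  = 79.16 / 118.0494 ≈ 0.6706

0.6706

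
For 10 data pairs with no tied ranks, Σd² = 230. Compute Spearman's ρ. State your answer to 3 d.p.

-0.394

ρ = 1 − 6Σd² / [n(n²−1)] = 1 − 6×230 / (10×99)
  = 1 − 1380/990 = 1 − 1.3939 ≈ -0.394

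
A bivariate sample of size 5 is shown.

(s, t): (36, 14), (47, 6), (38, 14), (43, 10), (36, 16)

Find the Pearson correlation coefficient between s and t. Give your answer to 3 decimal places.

-0.980

n = 5, Σs = 200, Σt = 60, Σs² = 8094, Σt² = 784, Σst = 2324
nΣst − ΣsΣt = 11620 − 12000 = -380
nΣs² − (Σs)² = 40470 − 40000 = 470; nΣt² − (Σt)² = 3920 − 3600 = 320
r = -380 / √(470 × 320) = -380 / 387.8144 ≈ -0.980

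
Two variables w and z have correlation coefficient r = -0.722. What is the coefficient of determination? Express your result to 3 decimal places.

0.521

r² = (-0.722)² = 0.521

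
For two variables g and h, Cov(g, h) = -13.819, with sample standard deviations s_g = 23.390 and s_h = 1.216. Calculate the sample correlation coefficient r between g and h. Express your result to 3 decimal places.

r = Cov(g,h) / (s_g · s_h) = -13.819 / (23.390 × 1.216)
  = -13.819 / 28.4422 ≈ -0.486

-0.486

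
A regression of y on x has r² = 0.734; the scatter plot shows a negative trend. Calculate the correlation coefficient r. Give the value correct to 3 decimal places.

-0.857

|r| = √0.734 = 0.857
The association is negative, so r = −0.857.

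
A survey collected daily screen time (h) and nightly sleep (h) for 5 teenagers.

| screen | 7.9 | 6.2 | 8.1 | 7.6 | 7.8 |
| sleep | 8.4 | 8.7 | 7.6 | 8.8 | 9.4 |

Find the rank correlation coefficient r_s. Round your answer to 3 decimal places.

Rank screen: 4, 1, 5, 2, 3
Rank sleep: 2, 3, 1, 4, 5
d = rank(screen) − rank(sleep): 2, -2, 4, -2, -2; Σd² = 32
ρ = 1 − 6Σd² / [n(n²−1)] = 1 − 6×32 / (5×24) = 1 − 192/120 ≈ -0.600

-0.600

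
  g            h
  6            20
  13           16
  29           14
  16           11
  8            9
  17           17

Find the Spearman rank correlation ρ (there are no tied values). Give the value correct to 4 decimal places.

-0.1429

Rank g: 1, 3, 6, 4, 2, 5
Rank h: 6, 4, 3, 2, 1, 5
d = rank(g) − rank(h): -5, -1, 3, 2, 1, 0; Σd² = 40
ρ = 1 − 6Σd² / [n(n²−1)] = 1 − 6×40 / (6×35) = 1 − 240/210 ≈ -0.1429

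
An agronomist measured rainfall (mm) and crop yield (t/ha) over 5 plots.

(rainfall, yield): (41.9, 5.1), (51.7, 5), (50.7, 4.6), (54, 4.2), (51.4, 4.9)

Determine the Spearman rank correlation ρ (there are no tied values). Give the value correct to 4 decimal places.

Rank rainfall: 1, 4, 2, 5, 3
Rank yield: 5, 4, 2, 1, 3
d = rank(rainfall) − rank(yield): -4, 0, 0, 4, 0; Σd² = 32
ρ = 1 − 6Σd² / [n(n²−1)] = 1 − 6×32 / (5×24) = 1 − 192/120 ≈ -0.6000

-0.6000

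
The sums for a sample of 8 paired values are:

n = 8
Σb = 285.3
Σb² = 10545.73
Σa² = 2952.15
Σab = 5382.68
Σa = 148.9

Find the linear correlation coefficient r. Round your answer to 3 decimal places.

0.280

r = (nΣab − ΣaΣb) / √[(nΣa² − (Σa)²)(nΣb² − (Σb)²)]
Numerator: 8×5382.68 − 148.9×285.3 = 580.27
Denominator: √[(23617.2 − 22171.21)(84365.84 − 81396.09)] = √[1445.99 × 2969.75] = 2072.2521
r = 580.27 / 2072.2521 ≈ 0.280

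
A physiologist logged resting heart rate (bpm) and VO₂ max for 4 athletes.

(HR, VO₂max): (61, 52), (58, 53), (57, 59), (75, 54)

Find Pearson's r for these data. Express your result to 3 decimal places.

-0.263

n = 4, Σx = 251, Σy = 218, Σx² = 15959, Σy² = 11910, Σxy = 13659
nΣxy − ΣxΣy = 54636 − 54718 = -82
nΣx² − (Σx)² = 63836 − 63001 = 835; nΣy² − (Σy)² = 47640 − 47524 = 116
r = -82 / √(835 × 116) = -82 / 311.2234 ≈ -0.263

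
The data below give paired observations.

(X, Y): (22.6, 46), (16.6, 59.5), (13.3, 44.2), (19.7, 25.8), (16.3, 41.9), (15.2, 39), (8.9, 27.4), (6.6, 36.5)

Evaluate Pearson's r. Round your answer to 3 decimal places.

0.281

n = 8, ΣX = 119.2, ΣY = 320.3, ΣX² = 1970.8, ΣY² = 13635.15, ΣXY = 4883.95
nΣXY − ΣXΣY = 39071.6 − 38179.76 = 891.84
nΣX² − (ΣX)² = 15766.4 − 14208.64 = 1557.76; nΣY² − (ΣY)² = 109081.2 − 102592.09 = 6489.11
r = 891.84 / √(1557.76 × 6489.11) = 891.84 / 3179.3830 ≈ 0.281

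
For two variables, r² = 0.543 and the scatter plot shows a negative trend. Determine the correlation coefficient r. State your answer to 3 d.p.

|r| = √0.543 = 0.737
The association is negative, so r = −0.737.

-0.737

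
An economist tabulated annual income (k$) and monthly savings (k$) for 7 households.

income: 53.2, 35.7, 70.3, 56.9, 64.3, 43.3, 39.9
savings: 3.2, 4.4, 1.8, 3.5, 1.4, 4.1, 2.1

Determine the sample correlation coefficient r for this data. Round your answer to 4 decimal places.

n = 7, Σx = 363.6, Σy = 20.5, Σx² = 19885.82, Σy² = 68.27, Σxy = 1004.35
nΣxy − ΣxΣy = 7030.45 − 7453.8 = -423.35
nΣx² − (Σx)² = 139200.74 − 132204.96 = 6995.78; nΣy² − (Σy)² = 477.89 − 420.25 = 57.64
r = -423.35 / √(6995.78 × 57.64) = -423.35 / 635.0093 ≈ -0.6667

-0.6667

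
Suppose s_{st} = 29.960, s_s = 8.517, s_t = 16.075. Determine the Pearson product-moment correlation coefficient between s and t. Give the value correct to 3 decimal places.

0.219

r = Cov(s,t) / (s_s · s_t) = 29.960 / (8.517 × 16.075)
  = 29.960 / 136.9108 ≈ 0.219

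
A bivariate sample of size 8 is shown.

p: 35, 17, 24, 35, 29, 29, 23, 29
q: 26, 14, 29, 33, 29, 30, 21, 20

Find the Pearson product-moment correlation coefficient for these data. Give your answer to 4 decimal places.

0.7074

n = 8, Σp = 221, Σq = 202, Σp² = 6367, Σq² = 5384, Σpq = 5773
nΣpq − ΣpΣq = 46184 − 44642 = 1542
nΣp² − (Σp)² = 50936 − 48841 = 2095; nΣq² − (Σq)² = 43072 − 40804 = 2268
r = 1542 / √(2095 × 2268) = 1542 / 2179.7844 ≈ 0.7074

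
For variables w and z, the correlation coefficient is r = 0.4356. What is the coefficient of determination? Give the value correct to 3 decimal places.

0.190

r² = (0.4356)² = 0.190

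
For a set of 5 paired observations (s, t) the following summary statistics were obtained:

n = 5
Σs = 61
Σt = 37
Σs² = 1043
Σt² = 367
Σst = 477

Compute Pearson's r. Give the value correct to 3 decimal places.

r = (nΣst − ΣsΣt) / √[(nΣs² − (Σs)²)(nΣt² − (Σt)²)]
Numerator: 5×477 − 61×37 = 128
Denominator: √[(5215 − 3721)(1835 − 1369)] = √[1494 × 466] = 834.3884
r = 128 / 834.3884 ≈ 0.153

0.153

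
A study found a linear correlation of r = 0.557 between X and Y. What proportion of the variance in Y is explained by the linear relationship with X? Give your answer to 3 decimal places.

r² = (0.557)² = 0.310

0.310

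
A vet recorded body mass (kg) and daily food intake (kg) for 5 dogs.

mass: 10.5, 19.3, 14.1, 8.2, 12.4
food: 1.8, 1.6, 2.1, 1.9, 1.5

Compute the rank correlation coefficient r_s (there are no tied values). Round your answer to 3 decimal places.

Rank mass: 2, 5, 4, 1, 3
Rank food: 3, 2, 5, 4, 1
d = rank(mass) − rank(food): -1, 3, -1, -3, 2; Σd² = 24
ρ = 1 − 6Σd² / [n(n²−1)] = 1 − 6×24 / (5×24) = 1 − 144/120 ≈ -0.200

-0.200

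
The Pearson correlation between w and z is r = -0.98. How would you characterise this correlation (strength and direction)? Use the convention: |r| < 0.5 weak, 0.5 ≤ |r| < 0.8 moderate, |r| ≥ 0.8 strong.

r = -0.98 < 0 so the relationship is negative.
|r| = 0.98, which falls in the strong range.

strong negative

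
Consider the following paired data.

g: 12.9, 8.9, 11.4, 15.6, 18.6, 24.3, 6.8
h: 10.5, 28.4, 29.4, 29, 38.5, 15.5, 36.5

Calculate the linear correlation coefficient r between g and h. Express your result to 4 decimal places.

-0.3393

n = 7, Σg = 98.5, Σh = 187.8, Σg² = 1601.63, Σh² = 5676.92, Σgh = 2516.72
nΣgh − ΣgΣh = 17617.04 − 18498.3 = -881.26
nΣg² − (Σg)² = 11211.41 − 9702.25 = 1509.16; nΣh² − (Σh)² = 39738.44 − 35268.84 = 4469.6
r = -881.26 / √(1509.16 × 4469.6) = -881.26 / 2597.1795 ≈ -0.3393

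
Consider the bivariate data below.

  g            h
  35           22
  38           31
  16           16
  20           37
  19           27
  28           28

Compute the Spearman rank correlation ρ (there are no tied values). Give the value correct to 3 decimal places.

0.429

Rank g: 5, 6, 1, 3, 2, 4
Rank h: 2, 5, 1, 6, 3, 4
d = rank(g) − rank(h): 3, 1, 0, -3, -1, 0; Σd² = 20
ρ = 1 − 6Σd² / [n(n²−1)] = 1 − 6×20 / (6×35) = 1 − 120/210 ≈ 0.429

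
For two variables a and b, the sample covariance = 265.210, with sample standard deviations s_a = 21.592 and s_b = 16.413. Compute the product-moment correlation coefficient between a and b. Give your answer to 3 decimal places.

r = Cov(a,b) / (s_a · s_b) = 265.210 / (21.592 × 16.413)
  = 265.210 / 354.3895 ≈ 0.748

0.748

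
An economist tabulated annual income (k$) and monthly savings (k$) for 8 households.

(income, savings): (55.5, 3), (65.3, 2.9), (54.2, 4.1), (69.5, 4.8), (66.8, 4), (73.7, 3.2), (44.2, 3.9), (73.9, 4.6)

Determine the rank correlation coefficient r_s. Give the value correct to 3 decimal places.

Rank income: 3, 4, 2, 6, 5, 7, 1, 8
Rank savings: 2, 1, 6, 8, 5, 3, 4, 7
d = rank(income) − rank(savings): 1, 3, -4, -2, 0, 4, -3, 1; Σd² = 56
ρ = 1 − 6Σd² / [n(n²−1)] = 1 − 6×56 / (8×63) = 1 − 336/504 ≈ 0.333

0.333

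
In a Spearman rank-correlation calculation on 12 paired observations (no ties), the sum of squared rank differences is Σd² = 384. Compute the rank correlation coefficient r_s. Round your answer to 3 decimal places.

ρ = 1 − 6Σd² / [n(n²−1)] = 1 − 6×384 / (12×143)
  = 1 − 2304/1716 = 1 − 1.3427 ≈ -0.343

-0.343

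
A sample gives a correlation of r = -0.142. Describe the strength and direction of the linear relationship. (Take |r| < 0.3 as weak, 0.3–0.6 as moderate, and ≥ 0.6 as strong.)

r = -0.142 < 0 so the relationship is negative.
|r| = 0.142, which falls in the weak range.

weak negative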